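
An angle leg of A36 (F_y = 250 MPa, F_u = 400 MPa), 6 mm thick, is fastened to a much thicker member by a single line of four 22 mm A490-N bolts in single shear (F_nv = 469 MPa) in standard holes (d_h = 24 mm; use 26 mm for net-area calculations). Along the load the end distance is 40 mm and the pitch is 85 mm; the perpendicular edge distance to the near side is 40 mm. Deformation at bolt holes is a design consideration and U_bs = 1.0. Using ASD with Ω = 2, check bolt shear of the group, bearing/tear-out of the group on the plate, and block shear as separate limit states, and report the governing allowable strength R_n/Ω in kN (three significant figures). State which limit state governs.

165 kN (block shear governs)

Bolt shear: A_b = π·22²/4 = 380.1 mm²; R_n = 469 × 380.1 × 4 × 1 / 1000 = 713.1 kN → 713.1 / 2 = 357 kN.
Bearing: edge l_c = 28, r_n = 80.64 kN; interior l_c = 61, r_n = 126.7 kN; R_n = 80.64 + 3·126.7 = 460.8 kN → 230 kN.
Block shear: A_gv = 1770, A_nv = 1224, A_nt = 162 mm²; R_n = min(0.6F_uA_nv, 0.6F_yA_gv) + U_bs·F_u·A_nt = 330.3 kN → 165 kN.
Block shear governs: 165 kN.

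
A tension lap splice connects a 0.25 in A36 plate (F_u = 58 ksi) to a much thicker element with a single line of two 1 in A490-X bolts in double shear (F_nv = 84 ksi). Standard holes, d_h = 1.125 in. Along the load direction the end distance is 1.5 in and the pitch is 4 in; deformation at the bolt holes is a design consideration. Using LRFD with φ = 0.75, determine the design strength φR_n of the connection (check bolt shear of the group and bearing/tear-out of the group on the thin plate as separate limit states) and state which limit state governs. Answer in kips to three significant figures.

Bolt shear: A_b = π·1²/4 = 0.7854 in²; R_n = 84 × 0.7854 × 2 × 2 = 263.9 kips → 0.75 × 263.9 = 198 kips.
Bearing (1.2 l_c t F_u ≤ 2.4 d t F_u): upper limit = 2.4·1·0.25·58 = 34.8 kips.
  Edge l_c = 1.5 − 1.125/2 = 0.9375 → r_n = 16.31 kips; interior l_c = 4 − 1.125 = 2.875 → r_n = 34.8 kips.
  R_n,bearing = 1·16.31 + 1·34.8 = 51.11 kips → 0.75 × 51.11 = 38.3 kips.
Bearing governs: 38.3 kips.

38.3 kips (bearing governs)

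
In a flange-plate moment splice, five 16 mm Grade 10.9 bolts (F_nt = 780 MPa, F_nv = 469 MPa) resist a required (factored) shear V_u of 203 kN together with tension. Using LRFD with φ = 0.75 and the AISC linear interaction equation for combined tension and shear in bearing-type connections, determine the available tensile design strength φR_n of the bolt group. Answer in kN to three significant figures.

427 kN

A_b = π·16²/4 = 201.1 mm²; f_rv = 203 × 1000 / (5 × 201.1) = 201.9 MPa.
F'_nt = 1.3 F_nt − (F_nt / φF_nv) f_rv = 1.3·780 − (780/(0.75·469))·201.9 = 566.2 MPa, capped at F_nt → F'_nt = 566.2 MPa.
R_n = F'_nt · A_b · n = 566.2 × 201.1 × 5 / 1000 = 569.2 kN.
Design strength φR_n = 0.75 × 569.2 = 427 kN.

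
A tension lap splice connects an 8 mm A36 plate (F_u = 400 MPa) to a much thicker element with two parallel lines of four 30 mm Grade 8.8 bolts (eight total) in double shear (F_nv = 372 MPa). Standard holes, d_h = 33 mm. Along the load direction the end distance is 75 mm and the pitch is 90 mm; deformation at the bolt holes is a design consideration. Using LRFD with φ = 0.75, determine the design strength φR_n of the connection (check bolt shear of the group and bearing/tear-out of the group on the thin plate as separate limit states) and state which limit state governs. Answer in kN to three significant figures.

1320 kN (bearing governs)

Bolt shear: A_b = π·30²/4 = 706.9 mm²; R_n = 372 × 706.9 × 8 × 2 / 1000 = 4207 kN → 0.75 × 4207 = 3160 kN.
Bearing (1.2 l_c t F_u ≤ 2.4 d t F_u): upper limit = 2.4·30·8·400 / 1000 = 230.4 kN.
  Edge l_c = 75 − 33/2 = 58.5 → r_n = 224.6 kN; interior l_c = 90 − 33 = 57 → r_n = 218.9 kN.
  R_n,bearing = 2·224.6 + 6·218.9 = 1763 kN → 0.75 × 1763 = 1320 kN.
Bearing governs: 1320 kN.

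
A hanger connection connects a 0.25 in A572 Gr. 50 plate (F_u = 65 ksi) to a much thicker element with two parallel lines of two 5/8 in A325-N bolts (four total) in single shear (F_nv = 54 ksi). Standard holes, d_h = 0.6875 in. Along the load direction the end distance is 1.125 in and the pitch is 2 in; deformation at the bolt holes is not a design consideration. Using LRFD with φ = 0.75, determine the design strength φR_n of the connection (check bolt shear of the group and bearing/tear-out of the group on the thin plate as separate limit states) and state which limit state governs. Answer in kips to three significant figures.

49.7 kips (bolt shear governs)

Bolt shear: A_b = π·0.625²/4 = 0.3068 in²; R_n = 54 × 0.3068 × 4 × 1 = 66.27 kips → 0.75 × 66.27 = 49.7 kips.
Bearing (1.5 l_c t F_u ≤ 3.0 d t F_u): upper limit = 3.0·0.625·0.25·65 = 30.47 kips.
  Edge l_c = 1.125 − 0.6875/2 = 0.7812 → r_n = 19.04 kips; interior l_c = 2 − 0.6875 = 1.312 → r_n = 30.47 kips.
  R_n,bearing = 2·19.04 + 2·30.47 = 99.02 kips → 0.75 × 99.02 = 74.3 kips.
Bolt shear governs: 49.7 kips.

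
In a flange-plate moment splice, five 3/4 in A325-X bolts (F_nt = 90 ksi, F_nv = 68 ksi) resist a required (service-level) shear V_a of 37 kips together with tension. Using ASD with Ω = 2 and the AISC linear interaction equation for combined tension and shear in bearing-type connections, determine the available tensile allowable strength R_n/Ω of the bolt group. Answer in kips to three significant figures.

A_b = π·0.75²/4 = 0.4418 in²; f_rv = 37 / (5 × 0.4418) = 16.75 ksi.
F'_nt = 1.3 F_nt − (Ω F_nt / F_nv) f_rv = 1.3·90 − (2·90/68)·16.75 = 72.66 ksi, capped at F_nt → F'_nt = 72.66 ksi.
R_n = F'_nt · A_b · n = 72.66 × 0.4418 × 5 = 160.5 kips.
Allowable strength R_n/Ω = 160.5 / 2 = 80.3 kips.

80.3 kips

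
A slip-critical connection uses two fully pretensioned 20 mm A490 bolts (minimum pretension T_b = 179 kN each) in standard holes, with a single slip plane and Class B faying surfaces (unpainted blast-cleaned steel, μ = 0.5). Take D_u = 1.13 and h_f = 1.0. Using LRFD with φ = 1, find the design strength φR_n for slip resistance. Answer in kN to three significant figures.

R_n = μ · D_u · h_f · T_b · n_s · n_b = 0.5 × 1.13 × 1.0 × 179 × 1 × 2 = 202.3 kN.
Design strength φR_n = 1 × 202.3 = 202 kN.

202 kN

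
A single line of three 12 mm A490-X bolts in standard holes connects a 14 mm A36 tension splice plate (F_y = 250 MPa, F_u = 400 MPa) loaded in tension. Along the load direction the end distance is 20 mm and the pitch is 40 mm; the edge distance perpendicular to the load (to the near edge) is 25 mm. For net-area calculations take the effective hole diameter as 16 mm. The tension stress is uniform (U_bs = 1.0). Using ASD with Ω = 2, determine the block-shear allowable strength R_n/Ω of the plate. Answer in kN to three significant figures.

Shear plane L_v = 20 + 2·40 = 100 mm; A_gv = 100 × 14 = 1400 mm².
A_nv = (100 − 2.5·16) × 14 = 840 mm².
A_nt = (25 − 0.5·16) × 14 = 238 mm².
0.6 F_u A_nv = 201.6 kN; 0.6 F_y A_gv = 210 kN → shear rupture governs the shear term.
R_n = 201.6 + 1.0 × 400 × 238 / 1000 = 296.8 kN.
Allowable strength R_n/Ω = 296.8 / 2 = 148 kN.

148 kN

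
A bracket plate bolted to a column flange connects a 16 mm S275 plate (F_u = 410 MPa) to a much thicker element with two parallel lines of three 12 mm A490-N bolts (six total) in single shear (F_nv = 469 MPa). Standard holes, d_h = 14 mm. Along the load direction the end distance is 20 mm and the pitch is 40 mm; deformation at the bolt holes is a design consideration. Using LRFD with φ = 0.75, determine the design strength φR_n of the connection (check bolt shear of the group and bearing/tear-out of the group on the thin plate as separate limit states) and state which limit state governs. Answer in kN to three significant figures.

239 kN (bolt shear governs)

Bolt shear: A_b = π·12²/4 = 113.1 mm²; R_n = 469 × 113.1 × 6 × 1 / 1000 = 318.3 kN → 0.75 × 318.3 = 239 kN.
Bearing (1.2 l_c t F_u ≤ 2.4 d t F_u): upper limit = 2.4·12·16·410 / 1000 = 188.9 kN.
  Edge l_c = 20 − 14/2 = 13 → r_n = 102.3 kN; interior l_c = 40 − 14 = 26 → r_n = 188.9 kN.
  R_n,bearing = 2·102.3 + 4·188.9 = 960.4 kN → 0.75 × 960.4 = 720 kN.
Bolt shear governs: 239 kN.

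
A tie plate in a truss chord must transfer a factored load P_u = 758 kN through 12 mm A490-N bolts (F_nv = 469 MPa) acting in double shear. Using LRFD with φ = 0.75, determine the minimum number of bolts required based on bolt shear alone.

A_b = π·12²/4 = 113.1 mm².
Per-bolt design strength φR_n = 0.75 × 469 × 113.1 × 2 / 1000 = 79.56 kN.
n ≥ 758 / 79.56 = 9.527 → use 10 bolts.

10 bolts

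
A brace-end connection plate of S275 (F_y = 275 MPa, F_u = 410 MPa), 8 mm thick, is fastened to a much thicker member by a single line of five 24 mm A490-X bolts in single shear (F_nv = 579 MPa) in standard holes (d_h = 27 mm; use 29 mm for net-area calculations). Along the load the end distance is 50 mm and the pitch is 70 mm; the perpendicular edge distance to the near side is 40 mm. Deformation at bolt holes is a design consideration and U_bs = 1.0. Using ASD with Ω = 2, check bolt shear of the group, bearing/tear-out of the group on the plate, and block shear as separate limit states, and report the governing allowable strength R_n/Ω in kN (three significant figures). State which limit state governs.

238 kN (block shear governs)

Bolt shear: A_b = π·24²/4 = 452.4 mm²; R_n = 579 × 452.4 × 5 × 1 / 1000 = 1310 kN → 1310 / 2 = 655 kN.
Bearing: edge l_c = 36.5, r_n = 143.7 kN; interior l_c = 43, r_n = 169.2 kN; R_n = 143.7 + 4·169.2 = 820.7 kN → 410 kN.
Block shear: A_gv = 2640, A_nv = 1596, A_nt = 204 mm²; R_n = min(0.6F_uA_nv, 0.6F_yA_gv) + U_bs·F_u·A_nt = 476.3 kN → 238 kN.
Block shear governs: 238 kN.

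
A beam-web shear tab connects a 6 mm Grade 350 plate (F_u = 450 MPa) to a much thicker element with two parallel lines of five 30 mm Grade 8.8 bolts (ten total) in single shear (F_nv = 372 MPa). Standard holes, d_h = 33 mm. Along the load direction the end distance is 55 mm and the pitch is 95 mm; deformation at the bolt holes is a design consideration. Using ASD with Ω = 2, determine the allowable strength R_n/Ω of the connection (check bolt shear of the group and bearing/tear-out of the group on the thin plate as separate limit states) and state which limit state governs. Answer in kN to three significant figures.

902 kN (bearing governs)

Bolt shear: A_b = π·30²/4 = 706.9 mm²; R_n = 372 × 706.9 × 10 × 1 / 1000 = 2630 kN → 2630 / 2 = 1310 kN.
Bearing (1.2 l_c t F_u ≤ 2.4 d t F_u): upper limit = 2.4·30·6·450 / 1000 = 194.4 kN.
  Edge l_c = 55 − 33/2 = 38.5 → r_n = 124.7 kN; interior l_c = 95 − 33 = 62 → r_n = 194.4 kN.
  R_n,bearing = 2·124.7 + 8·194.4 = 1805 kN → 1805 / 2 = 902 kN.
Bearing governs: 902 kN.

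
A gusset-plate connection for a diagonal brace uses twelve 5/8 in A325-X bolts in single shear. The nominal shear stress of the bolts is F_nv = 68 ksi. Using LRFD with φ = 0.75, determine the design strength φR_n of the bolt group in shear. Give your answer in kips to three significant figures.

188 kips

A_b = π × 0.625² / 4 = 0.3068 in².
R_n = F_nv · A_b · n · n_s = 68 × 0.3068 × 12 × 1 = 250.3 kips.
Design strength φR_n = 0.75 × 250.3 = 188 kips.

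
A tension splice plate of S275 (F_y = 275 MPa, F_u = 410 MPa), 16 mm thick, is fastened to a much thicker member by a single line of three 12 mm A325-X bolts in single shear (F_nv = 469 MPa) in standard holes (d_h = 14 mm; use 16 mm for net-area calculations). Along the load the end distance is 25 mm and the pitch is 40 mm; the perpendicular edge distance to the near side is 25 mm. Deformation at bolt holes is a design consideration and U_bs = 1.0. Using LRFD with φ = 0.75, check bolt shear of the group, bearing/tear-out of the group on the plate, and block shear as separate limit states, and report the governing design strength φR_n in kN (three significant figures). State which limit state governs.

Bolt shear: A_b = π·12²/4 = 113.1 mm²; R_n = 469 × 113.1 × 3 × 1 / 1000 = 159.1 kN → 0.75 × 159.1 = 119 kN.
Bearing: edge l_c = 18, r_n = 141.7 kN; interior l_c = 26, r_n = 188.9 kN; R_n = 141.7 + 2·188.9 = 519.6 kN → 390 kN.
Block shear: A_gv = 1680, A_nv = 1040, A_nt = 272 mm²; R_n = min(0.6F_uA_nv, 0.6F_yA_gv) + U_bs·F_u·A_nt = 367.4 kN → 276 kN.
Bolt shear governs: 119 kN.

119 kN (bolt shear governs)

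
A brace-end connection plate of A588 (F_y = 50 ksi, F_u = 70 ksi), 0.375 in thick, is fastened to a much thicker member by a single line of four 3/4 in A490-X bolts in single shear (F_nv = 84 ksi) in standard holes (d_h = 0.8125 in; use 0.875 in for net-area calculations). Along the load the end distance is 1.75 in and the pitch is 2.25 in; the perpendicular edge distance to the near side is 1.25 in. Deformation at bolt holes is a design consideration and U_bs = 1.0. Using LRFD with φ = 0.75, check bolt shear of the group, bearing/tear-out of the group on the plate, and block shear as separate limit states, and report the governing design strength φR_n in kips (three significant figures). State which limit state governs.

80.2 kips (block shear governs)

Bolt shear: A_b = π·0.75²/4 = 0.4418 in²; R_n = 84 × 0.4418 × 4 × 1 = 148.4 kips → 0.75 × 148.4 = 111 kips.
Bearing: edge l_c = 1.344, r_n = 42.33 kips; interior l_c = 1.438, r_n = 45.28 kips; R_n = 42.33 + 3·45.28 = 178.2 kips → 134 kips.
Block shear: A_gv = 3.188, A_nv = 2.039, A_nt = 0.3047 in²; R_n = min(0.6F_uA_nv, 0.6F_yA_gv) + U_bs·F_u·A_nt = 107 kips → 80.2 kips.
Block shear governs: 80.2 kips.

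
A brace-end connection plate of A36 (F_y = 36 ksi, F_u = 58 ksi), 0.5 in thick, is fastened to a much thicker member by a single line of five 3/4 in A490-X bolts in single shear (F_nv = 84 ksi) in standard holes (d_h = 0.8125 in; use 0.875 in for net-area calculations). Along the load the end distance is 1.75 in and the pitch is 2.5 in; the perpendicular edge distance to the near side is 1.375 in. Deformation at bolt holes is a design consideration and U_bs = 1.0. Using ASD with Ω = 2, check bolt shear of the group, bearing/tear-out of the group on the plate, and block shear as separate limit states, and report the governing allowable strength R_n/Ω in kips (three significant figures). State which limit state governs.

77 kips (block shear governs)

Bolt shear: A_b = π·0.75²/4 = 0.4418 in²; R_n = 84 × 0.4418 × 5 × 1 = 185.6 kips → 185.6 / 2 = 92.8 kips.
Bearing: edge l_c = 1.344, r_n = 46.76 kips; interior l_c = 1.688, r_n = 52.2 kips; R_n = 46.76 + 4·52.2 = 255.6 kips → 128 kips.
Block shear: A_gv = 5.875, A_nv = 3.906, A_nt = 0.4688 in²; R_n = min(0.6F_uA_nv, 0.6F_yA_gv) + U_bs·F_u·A_nt = 154.1 kips → 77 kips.
Block shear governs: 77 kips.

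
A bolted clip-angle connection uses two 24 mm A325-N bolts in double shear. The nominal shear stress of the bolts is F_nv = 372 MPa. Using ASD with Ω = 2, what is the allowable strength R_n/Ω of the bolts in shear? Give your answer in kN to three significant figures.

A_b = π × 24² / 4 = 452.4 mm².
R_n = F_nv · A_b · n · n_s = 372 × 452.4 × 2 × 2 / 1000 = 673.2 kN.
Allowable strength R_n/Ω = 673.2 / 2 = 337 kN.

337 kN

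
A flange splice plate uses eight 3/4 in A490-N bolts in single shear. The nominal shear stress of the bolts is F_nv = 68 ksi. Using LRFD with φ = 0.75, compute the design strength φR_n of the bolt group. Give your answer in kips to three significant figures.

A_b = π × 0.75² / 4 = 0.4418 in².
R_n = F_nv · A_b · n · n_s = 68 × 0.4418 × 8 × 1 = 240.3 kips.
Design strength φR_n = 0.75 × 240.3 = 180 kips.

180 kips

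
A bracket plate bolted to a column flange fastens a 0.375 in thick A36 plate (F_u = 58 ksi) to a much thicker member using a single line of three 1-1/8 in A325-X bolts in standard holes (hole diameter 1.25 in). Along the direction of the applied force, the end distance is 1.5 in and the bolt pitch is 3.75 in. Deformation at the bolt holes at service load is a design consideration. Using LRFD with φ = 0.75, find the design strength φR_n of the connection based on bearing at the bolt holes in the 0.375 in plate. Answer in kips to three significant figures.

105 kips

Per bolt r_n = 1.2 l_c t F_u ≤ 2.4 d t F_u; upper limit = 2.4 × 1.125 × 0.375 × 58 = 58.72 kips.
Edge bolt: l_c = 1.5 − 1.25/2 = 0.875 in → 1.2 × 0.875 × 0.375 × 58 = 22.84 → r_n = 22.84 kips.
Interior bolts: l_c = 3.75 − 1.25 = 2.5 in → 1.2 × 2.5 × 0.375 × 58 = 65.25 → r_n = 58.72 kips.
R_n = 1 × 22.84 + 2 × 58.72 = 140.3 kips.
Design strength φR_n = 0.75 × 140.3 = 105 kips.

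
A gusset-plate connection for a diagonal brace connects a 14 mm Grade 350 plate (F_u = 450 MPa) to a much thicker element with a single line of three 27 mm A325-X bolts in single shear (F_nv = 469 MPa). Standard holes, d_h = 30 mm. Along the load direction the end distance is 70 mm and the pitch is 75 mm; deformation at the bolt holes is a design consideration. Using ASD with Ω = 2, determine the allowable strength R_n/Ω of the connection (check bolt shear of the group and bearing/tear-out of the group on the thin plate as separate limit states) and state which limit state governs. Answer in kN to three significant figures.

403 kN (bolt shear governs)

Bolt shear: A_b = π·27²/4 = 572.6 mm²; R_n = 469 × 572.6 × 3 × 1 / 1000 = 805.6 kN → 805.6 / 2 = 403 kN.
Bearing (1.2 l_c t F_u ≤ 2.4 d t F_u): upper limit = 2.4·27·14·450 / 1000 = 408.2 kN.
  Edge l_c = 70 − 30/2 = 55 → r_n = 408.2 kN; interior l_c = 75 − 30 = 45 → r_n = 340.2 kN.
  R_n,bearing = 1·408.2 + 2·340.2 = 1089 kN → 1089 / 2 = 544 kN.
Bolt shear governs: 403 kN.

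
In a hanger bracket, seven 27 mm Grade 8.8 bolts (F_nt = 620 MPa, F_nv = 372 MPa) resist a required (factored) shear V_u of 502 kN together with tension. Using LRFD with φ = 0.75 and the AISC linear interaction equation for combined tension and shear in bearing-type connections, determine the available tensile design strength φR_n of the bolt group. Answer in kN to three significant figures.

A_b = π·27²/4 = 572.6 mm²; f_rv = 502 × 1000 / (7 × 572.6) = 125.3 MPa.
F'_nt = 1.3 F_nt − (F_nt / φF_nv) f_rv = 1.3·620 − (620/(0.75·372))·125.3 = 527.7 MPa, capped at F_nt → F'_nt = 527.7 MPa.
R_n = F'_nt · A_b · n = 527.7 × 572.6 × 7 / 1000 = 2115 kN.
Design strength φR_n = 0.75 × 2115 = 1590 kN.

1590 kN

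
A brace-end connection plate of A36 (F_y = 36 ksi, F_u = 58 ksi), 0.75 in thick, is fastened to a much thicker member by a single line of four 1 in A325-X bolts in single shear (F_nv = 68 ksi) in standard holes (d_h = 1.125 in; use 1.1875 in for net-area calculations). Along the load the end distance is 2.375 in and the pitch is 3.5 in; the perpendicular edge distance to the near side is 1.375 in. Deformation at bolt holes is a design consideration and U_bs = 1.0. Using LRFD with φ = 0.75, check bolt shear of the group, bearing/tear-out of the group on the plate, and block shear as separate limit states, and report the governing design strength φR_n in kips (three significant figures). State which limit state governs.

Bolt shear: A_b = π·1²/4 = 0.7854 in²; R_n = 68 × 0.7854 × 4 × 1 = 213.6 kips → 0.75 × 213.6 = 160 kips.
Bearing: edge l_c = 1.812, r_n = 94.61 kips; interior l_c = 2.375, r_n = 104.4 kips; R_n = 94.61 + 3·104.4 = 407.8 kips → 306 kips.
Block shear: A_gv = 9.656, A_nv = 6.539, A_nt = 0.5859 in²; R_n = min(0.6F_uA_nv, 0.6F_yA_gv) + U_bs·F_u·A_nt = 242.6 kips → 182 kips.
Bolt shear governs: 160 kips.

160 kips (bolt shear governs)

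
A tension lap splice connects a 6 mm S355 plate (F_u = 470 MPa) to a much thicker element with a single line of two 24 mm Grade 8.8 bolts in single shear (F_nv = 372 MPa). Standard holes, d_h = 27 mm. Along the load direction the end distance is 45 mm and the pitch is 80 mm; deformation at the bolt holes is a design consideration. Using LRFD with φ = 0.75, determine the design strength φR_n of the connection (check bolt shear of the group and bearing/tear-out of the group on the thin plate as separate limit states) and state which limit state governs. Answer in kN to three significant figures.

202 kN (bearing governs)

Bolt shear: A_b = π·24²/4 = 452.4 mm²; R_n = 372 × 452.4 × 2 × 1 / 1000 = 336.6 kN → 0.75 × 336.6 = 252 kN.
Bearing (1.2 l_c t F_u ≤ 2.4 d t F_u): upper limit = 2.4·24·6·470 / 1000 = 162.4 kN.
  Edge l_c = 45 − 27/2 = 31.5 → r_n = 106.6 kN; interior l_c = 80 − 27 = 53 → r_n = 162.4 kN.
  R_n,bearing = 1·106.6 + 1·162.4 = 269 kN → 0.75 × 269 = 202 kN.
Bearing governs: 202 kN.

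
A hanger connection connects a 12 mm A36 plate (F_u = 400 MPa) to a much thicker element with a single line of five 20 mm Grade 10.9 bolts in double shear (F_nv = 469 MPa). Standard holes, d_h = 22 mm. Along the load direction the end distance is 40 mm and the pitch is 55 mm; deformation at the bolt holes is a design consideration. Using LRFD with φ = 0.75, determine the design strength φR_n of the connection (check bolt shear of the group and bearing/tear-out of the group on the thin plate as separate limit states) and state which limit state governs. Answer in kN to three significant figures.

Bolt shear: A_b = π·20²/4 = 314.2 mm²; R_n = 469 × 314.2 × 5 × 2 / 1000 = 1473 kN → 0.75 × 1473 = 1110 kN.
Bearing (1.2 l_c t F_u ≤ 2.4 d t F_u): upper limit = 2.4·20·12·400 / 1000 = 230.4 kN.
  Edge l_c = 40 − 22/2 = 29 → r_n = 167 kN; interior l_c = 55 − 22 = 33 → r_n = 190.1 kN.
  R_n,bearing = 1·167 + 4·190.1 = 927.4 kN → 0.75 × 927.4 = 696 kN.
Bearing governs: 696 kN.

696 kN (bearing governs)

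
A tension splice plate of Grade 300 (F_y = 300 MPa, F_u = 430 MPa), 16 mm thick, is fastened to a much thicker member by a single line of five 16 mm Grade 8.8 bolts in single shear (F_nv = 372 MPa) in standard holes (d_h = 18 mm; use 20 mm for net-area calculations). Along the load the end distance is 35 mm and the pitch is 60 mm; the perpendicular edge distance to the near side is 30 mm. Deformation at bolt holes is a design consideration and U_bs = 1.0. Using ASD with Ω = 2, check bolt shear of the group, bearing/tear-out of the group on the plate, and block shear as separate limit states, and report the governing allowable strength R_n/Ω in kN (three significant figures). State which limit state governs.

Bolt shear: A_b = π·16²/4 = 201.1 mm²; R_n = 372 × 201.1 × 5 × 1 / 1000 = 374 kN → 374 / 2 = 187 kN.
Bearing: edge l_c = 26, r_n = 214.7 kN; interior l_c = 42, r_n = 264.2 kN; R_n = 214.7 + 4·264.2 = 1271 kN → 636 kN.
Block shear: A_gv = 4400, A_nv = 2960, A_nt = 320 mm²; R_n = min(0.6F_uA_nv, 0.6F_yA_gv) + U_bs·F_u·A_nt = 901.3 kN → 451 kN.
Bolt shear governs: 187 kN.

187 kN (bolt shear governs)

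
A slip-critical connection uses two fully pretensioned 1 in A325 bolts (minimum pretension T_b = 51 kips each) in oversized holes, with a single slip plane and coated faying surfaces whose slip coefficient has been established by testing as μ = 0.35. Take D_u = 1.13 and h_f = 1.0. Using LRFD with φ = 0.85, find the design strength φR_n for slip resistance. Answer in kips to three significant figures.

R_n = μ · D_u · h_f · T_b · n_s · n_b = 0.35 × 1.13 × 1.0 × 51 × 1 × 2 = 40.34 kips.
Design strength φR_n = 0.85 × 40.34 = 34.3 kips.

34.3 kips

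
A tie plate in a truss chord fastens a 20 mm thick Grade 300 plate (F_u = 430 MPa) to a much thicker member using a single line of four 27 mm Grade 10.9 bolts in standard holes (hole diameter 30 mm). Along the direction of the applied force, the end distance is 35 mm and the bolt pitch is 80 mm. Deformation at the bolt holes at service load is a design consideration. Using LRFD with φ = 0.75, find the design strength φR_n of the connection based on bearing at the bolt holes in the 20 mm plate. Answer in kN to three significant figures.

Per bolt r_n = 1.2 l_c t F_u ≤ 2.4 d t F_u; upper limit = 2.4 × 27 × 20 × 430 / 1000 = 557.3 kN.
Edge bolt: l_c = 35 − 30/2 = 20 mm → 1.2 × 20 × 20 × 430 / 1000 = 206.4 → r_n = 206.4 kN.
Interior bolts: l_c = 80 − 30 = 50 mm → 1.2 × 50 × 20 × 430 / 1000 = 516 → r_n = 516 kN.
R_n = 1 × 206.4 + 3 × 516 = 1754 kN.
Design strength φR_n = 0.75 × 1754 = 1320 kN.

1320 kN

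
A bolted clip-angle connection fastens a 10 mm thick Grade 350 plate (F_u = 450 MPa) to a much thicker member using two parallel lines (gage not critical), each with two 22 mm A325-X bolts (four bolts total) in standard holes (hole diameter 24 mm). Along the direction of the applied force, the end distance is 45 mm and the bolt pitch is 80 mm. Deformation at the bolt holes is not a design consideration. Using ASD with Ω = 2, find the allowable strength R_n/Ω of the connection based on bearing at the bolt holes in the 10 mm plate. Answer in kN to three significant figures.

Per bolt r_n = 1.5 l_c t F_u ≤ 3.0 d t F_u; upper limit = 3.0 × 22 × 10 × 450 / 1000 = 297 kN.
Edge bolt: l_c = 45 − 24/2 = 33 mm → 1.5 × 33 × 10 × 450 / 1000 = 222.8 → r_n = 222.8 kN.
Interior bolts: l_c = 80 − 24 = 56 mm → 1.5 × 56 × 10 × 450 / 1000 = 378 → r_n = 297 kN.
R_n = 2 × 222.8 + 2 × 297 = 1040 kN.
Allowable strength R_n/Ω = 1040 / 2 = 520 kN.

520 kN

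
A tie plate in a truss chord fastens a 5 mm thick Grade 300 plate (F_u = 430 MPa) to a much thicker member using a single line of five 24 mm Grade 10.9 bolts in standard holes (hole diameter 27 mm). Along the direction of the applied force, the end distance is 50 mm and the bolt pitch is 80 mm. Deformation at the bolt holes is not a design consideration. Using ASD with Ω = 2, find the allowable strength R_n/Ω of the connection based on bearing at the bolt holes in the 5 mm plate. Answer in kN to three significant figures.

368 kN

Per bolt r_n = 1.5 l_c t F_u ≤ 3.0 d t F_u; upper limit = 3.0 × 24 × 5 × 430 / 1000 = 154.8 kN.
Edge bolt: l_c = 50 − 27/2 = 36.5 mm → 1.5 × 36.5 × 5 × 430 / 1000 = 117.7 → r_n = 117.7 kN.
Interior bolts: l_c = 80 − 27 = 53 mm → 1.5 × 53 × 5 × 430 / 1000 = 170.9 → r_n = 154.8 kN.
R_n = 1 × 117.7 + 4 × 154.8 = 736.9 kN.
Allowable strength R_n/Ω = 736.9 / 2 = 368 kN.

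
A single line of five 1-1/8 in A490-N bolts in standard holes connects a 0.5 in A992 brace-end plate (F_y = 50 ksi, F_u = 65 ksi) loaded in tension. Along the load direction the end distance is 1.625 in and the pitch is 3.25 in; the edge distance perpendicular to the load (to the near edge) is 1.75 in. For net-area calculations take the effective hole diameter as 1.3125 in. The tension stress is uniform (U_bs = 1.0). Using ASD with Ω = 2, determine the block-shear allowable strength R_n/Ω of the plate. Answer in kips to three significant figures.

Shear plane L_v = 1.625 + 4·3.25 = 14.62 in; A_gv = 14.62 × 0.5 = 7.312 in².
A_nv = (14.62 − 4.5·1.3125) × 0.5 = 4.359 in².
A_nt = (1.75 − 0.5·1.3125) × 0.5 = 0.5469 in².
0.6 F_u A_nv = 170 kips; 0.6 F_y A_gv = 219.4 kips → shear rupture governs the shear term.
R_n = 170 + 1.0 × 65 × 0.5469 = 205.6 kips.
Allowable strength R_n/Ω = 205.6 / 2 = 103 kips.

103 kips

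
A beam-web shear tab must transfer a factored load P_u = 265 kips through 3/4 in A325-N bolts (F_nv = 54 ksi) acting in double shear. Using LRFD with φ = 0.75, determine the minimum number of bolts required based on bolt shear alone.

8 bolts

A_b = π·0.75²/4 = 0.4418 in².
Per-bolt design strength φR_n = 0.75 × 54 × 0.4418 × 2 = 35.78 kips.
n ≥ 265 / 35.78 = 7.405 → use 8 bolts.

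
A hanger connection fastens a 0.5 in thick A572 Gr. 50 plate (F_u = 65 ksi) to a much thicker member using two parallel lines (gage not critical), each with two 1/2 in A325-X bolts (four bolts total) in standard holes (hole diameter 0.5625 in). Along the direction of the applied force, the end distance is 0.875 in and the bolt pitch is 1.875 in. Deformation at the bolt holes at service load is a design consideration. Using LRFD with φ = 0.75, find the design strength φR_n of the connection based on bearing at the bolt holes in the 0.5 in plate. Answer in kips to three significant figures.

Per bolt r_n = 1.2 l_c t F_u ≤ 2.4 d t F_u; upper limit = 2.4 × 0.5 × 0.5 × 65 = 39 kips.
Edge bolt: l_c = 0.875 − 0.5625/2 = 0.5938 in → 1.2 × 0.5938 × 0.5 × 65 = 23.16 → r_n = 23.16 kips.
Interior bolts: l_c = 1.875 − 0.5625 = 1.312 in → 1.2 × 1.312 × 0.5 × 65 = 51.19 → r_n = 39 kips.
R_n = 2 × 23.16 + 2 × 39 = 124.3 kips.
Design strength φR_n = 0.75 × 124.3 = 93.2 kips.

93.2 kips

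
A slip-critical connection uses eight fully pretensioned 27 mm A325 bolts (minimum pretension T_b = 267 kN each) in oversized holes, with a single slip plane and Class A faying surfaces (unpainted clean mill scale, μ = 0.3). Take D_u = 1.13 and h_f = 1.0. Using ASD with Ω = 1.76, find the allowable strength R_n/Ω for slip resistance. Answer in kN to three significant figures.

R_n = μ · D_u · h_f · T_b · n_s · n_b = 0.3 × 1.13 × 1.0 × 267 × 1 × 8 = 724.1 kN.
Allowable strength R_n/Ω = 724.1 / 1.76 = 411 kN.

411 kN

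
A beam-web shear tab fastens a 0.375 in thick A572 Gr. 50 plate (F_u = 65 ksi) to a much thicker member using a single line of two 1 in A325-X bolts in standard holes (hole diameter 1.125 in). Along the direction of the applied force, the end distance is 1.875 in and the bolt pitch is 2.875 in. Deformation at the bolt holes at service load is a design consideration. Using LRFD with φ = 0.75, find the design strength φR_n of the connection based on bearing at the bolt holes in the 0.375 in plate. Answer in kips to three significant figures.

67.2 kips

Per bolt r_n = 1.2 l_c t F_u ≤ 2.4 d t F_u; upper limit = 2.4 × 1 × 0.375 × 65 = 58.5 kips.
Edge bolt: l_c = 1.875 − 1.125/2 = 1.312 in → 1.2 × 1.312 × 0.375 × 65 = 38.39 → r_n = 38.39 kips.
Interior bolts: l_c = 2.875 − 1.125 = 1.75 in → 1.2 × 1.75 × 0.375 × 65 = 51.19 → r_n = 51.19 kips.
R_n = 1 × 38.39 + 1 × 51.19 = 89.58 kips.
Design strength φR_n = 0.75 × 89.58 = 67.2 kips.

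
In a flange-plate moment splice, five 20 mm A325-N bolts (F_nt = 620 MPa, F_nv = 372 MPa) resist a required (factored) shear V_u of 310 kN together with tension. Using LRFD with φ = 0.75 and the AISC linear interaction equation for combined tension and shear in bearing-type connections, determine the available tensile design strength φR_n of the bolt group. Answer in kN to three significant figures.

433 kN

A_b = π·20²/4 = 314.2 mm²; f_rv = 310 × 1000 / (5 × 314.2) = 197.4 MPa.
F'_nt = 1.3 F_nt − (F_nt / φF_nv) f_rv = 1.3·620 − (620/(0.75·372))·197.4 = 367.4 MPa, capped at F_nt → F'_nt = 367.4 MPa.
R_n = F'_nt · A_b · n = 367.4 × 314.2 × 5 / 1000 = 577.2 kN.
Design strength φR_n = 0.75 × 577.2 = 433 kN.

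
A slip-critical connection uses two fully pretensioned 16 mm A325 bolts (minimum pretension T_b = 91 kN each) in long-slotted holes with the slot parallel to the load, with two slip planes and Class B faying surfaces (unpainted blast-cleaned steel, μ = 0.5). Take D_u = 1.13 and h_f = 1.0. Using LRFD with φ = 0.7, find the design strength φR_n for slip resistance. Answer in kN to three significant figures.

144 kN

R_n = μ · D_u · h_f · T_b · n_s · n_b = 0.5 × 1.13 × 1.0 × 91 × 2 × 2 = 205.7 kN.
Design strength φR_n = 0.7 × 205.7 = 144 kN.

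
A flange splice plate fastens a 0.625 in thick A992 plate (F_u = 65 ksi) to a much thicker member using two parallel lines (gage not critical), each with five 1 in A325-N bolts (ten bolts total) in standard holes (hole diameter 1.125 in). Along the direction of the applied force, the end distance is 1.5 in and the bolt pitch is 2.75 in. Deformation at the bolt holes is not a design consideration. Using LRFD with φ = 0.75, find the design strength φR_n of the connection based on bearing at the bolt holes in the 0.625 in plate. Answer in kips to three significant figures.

680 kips

Per bolt r_n = 1.5 l_c t F_u ≤ 3.0 d t F_u; upper limit = 3.0 × 1 × 0.625 × 65 = 121.9 kips.
Edge bolt: l_c = 1.5 − 1.125/2 = 0.9375 in → 1.5 × 0.9375 × 0.625 × 65 = 57.13 → r_n = 57.13 kips.
Interior bolts: l_c = 2.75 − 1.125 = 1.625 in → 1.5 × 1.625 × 0.625 × 65 = 99.02 → r_n = 99.02 kips.
R_n = 2 × 57.13 + 8 × 99.02 = 906.4 kips.
Design strength φR_n = 0.75 × 906.4 = 680 kips.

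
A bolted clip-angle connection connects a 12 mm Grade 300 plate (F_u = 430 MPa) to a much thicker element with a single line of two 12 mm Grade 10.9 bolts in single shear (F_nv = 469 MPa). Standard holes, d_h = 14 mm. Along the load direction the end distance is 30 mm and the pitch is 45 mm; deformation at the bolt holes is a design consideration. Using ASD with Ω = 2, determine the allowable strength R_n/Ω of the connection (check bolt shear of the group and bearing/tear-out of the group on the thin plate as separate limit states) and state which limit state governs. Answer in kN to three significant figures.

Bolt shear: A_b = π·12²/4 = 113.1 mm²; R_n = 469 × 113.1 × 2 × 1 / 1000 = 106.1 kN → 106.1 / 2 = 53 kN.
Bearing (1.2 l_c t F_u ≤ 2.4 d t F_u): upper limit = 2.4·12·12·430 / 1000 = 148.6 kN.
  Edge l_c = 30 − 14/2 = 23 → r_n = 142.4 kN; interior l_c = 45 − 14 = 31 → r_n = 148.6 kN.
  R_n,bearing = 1·142.4 + 1·148.6 = 291 kN → 291 / 2 = 146 kN.
Bolt shear governs: 53 kN.

53 kN (bolt shear governs)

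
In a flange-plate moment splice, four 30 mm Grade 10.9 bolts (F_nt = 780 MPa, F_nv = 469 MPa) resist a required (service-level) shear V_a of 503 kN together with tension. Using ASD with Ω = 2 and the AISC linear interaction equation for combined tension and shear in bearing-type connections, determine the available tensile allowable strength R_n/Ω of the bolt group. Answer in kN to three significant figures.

A_b = π·30²/4 = 706.9 mm²; f_rv = 503 × 1000 / (4 × 706.9) = 177.9 MPa.
F'_nt = 1.3 F_nt − (Ω F_nt / F_nv) f_rv = 1.3·780 − (2·780/469)·177.9 = 422.3 MPa, capped at F_nt → F'_nt = 422.3 MPa.
R_n = F'_nt · A_b · n = 422.3 × 706.9 × 4 / 1000 = 1194 kN.
Allowable strength R_n/Ω = 1194 / 2 = 597 kN.

597 kN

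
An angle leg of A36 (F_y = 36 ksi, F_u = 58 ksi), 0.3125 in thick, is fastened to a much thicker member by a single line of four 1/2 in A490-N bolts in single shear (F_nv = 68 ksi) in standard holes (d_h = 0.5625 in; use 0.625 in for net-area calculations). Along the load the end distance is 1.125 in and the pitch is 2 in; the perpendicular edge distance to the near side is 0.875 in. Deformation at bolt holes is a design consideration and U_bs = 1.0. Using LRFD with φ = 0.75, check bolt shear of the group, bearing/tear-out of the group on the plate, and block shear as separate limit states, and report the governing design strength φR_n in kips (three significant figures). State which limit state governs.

40.1 kips (bolt shear governs)

Bolt shear: A_b = π·0.5²/4 = 0.1963 in²; R_n = 68 × 0.1963 × 4 × 1 = 53.41 kips → 0.75 × 53.41 = 40.1 kips.
Bearing: edge l_c = 0.8438, r_n = 18.35 kips; interior l_c = 1.438, r_n = 21.75 kips; R_n = 18.35 + 3·21.75 = 83.6 kips → 62.7 kips.
Block shear: A_gv = 2.227, A_nv = 1.543, A_nt = 0.1758 in²; R_n = min(0.6F_uA_nv, 0.6F_yA_gv) + U_bs·F_u·A_nt = 58.29 kips → 43.7 kips.
Bolt shear governs: 40.1 kips.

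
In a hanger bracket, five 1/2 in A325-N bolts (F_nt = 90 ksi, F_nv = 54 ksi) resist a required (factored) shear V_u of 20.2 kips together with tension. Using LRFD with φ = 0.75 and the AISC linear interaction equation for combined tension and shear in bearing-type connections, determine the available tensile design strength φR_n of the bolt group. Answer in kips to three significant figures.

A_b = π·0.5²/4 = 0.1963 in²; f_rv = 20.2 / (5 × 0.1963) = 20.58 ksi.
F'_nt = 1.3 F_nt − (F_nt / φF_nv) f_rv = 1.3·90 − (90/(0.75·54))·20.58 = 71.28 ksi, capped at F_nt → F'_nt = 71.28 ksi.
R_n = F'_nt · A_b · n = 71.28 × 0.1963 × 5 = 69.98 kips.
Design strength φR_n = 0.75 × 69.98 = 52.5 kips.

52.5 kips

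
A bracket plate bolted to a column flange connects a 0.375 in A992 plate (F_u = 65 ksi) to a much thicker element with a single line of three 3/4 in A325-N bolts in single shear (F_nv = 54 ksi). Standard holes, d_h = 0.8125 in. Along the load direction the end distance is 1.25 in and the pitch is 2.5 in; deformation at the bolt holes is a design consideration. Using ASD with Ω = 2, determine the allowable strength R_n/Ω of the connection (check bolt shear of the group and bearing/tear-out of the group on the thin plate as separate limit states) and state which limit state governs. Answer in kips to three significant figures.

Bolt shear: A_b = π·0.75²/4 = 0.4418 in²; R_n = 54 × 0.4418 × 3 × 1 = 71.57 kips → 71.57 / 2 = 35.8 kips.
Bearing (1.2 l_c t F_u ≤ 2.4 d t F_u): upper limit = 2.4·0.75·0.375·65 = 43.87 kips.
  Edge l_c = 1.25 − 0.8125/2 = 0.8438 → r_n = 24.68 kips; interior l_c = 2.5 − 0.8125 = 1.688 → r_n = 43.87 kips.
  R_n,bearing = 1·24.68 + 2·43.87 = 112.4 kips → 112.4 / 2 = 56.2 kips.
Bolt shear governs: 35.8 kips.

35.8 kips (bolt shear governs)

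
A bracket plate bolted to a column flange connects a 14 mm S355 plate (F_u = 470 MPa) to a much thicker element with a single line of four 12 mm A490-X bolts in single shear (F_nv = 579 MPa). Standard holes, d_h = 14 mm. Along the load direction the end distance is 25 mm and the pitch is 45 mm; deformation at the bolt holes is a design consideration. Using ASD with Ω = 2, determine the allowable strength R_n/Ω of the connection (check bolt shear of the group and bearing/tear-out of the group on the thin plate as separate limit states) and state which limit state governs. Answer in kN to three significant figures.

Bolt shear: A_b = π·12²/4 = 113.1 mm²; R_n = 579 × 113.1 × 4 × 1 / 1000 = 261.9 kN → 261.9 / 2 = 131 kN.
Bearing (1.2 l_c t F_u ≤ 2.4 d t F_u): upper limit = 2.4·12·14·470 / 1000 = 189.5 kN.
  Edge l_c = 25 − 14/2 = 18 → r_n = 142.1 kN; interior l_c = 45 − 14 = 31 → r_n = 189.5 kN.
  R_n,bearing = 1·142.1 + 3·189.5 = 710.6 kN → 710.6 / 2 = 355 kN.
Bolt shear governs: 131 kN.

131 kN (bolt shear governs)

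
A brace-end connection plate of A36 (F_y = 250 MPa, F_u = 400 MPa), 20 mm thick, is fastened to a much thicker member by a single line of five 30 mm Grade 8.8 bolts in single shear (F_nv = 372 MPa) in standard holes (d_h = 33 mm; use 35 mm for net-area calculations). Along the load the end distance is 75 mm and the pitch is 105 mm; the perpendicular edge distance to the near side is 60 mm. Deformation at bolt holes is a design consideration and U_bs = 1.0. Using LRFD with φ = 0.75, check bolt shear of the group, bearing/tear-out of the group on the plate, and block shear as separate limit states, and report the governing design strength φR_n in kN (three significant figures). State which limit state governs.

Bolt shear: A_b = π·30²/4 = 706.9 mm²; R_n = 372 × 706.9 × 5 × 1 / 1000 = 1315 kN → 0.75 × 1315 = 986 kN.
Bearing: edge l_c = 58.5, r_n = 561.6 kN; interior l_c = 72, r_n = 576 kN; R_n = 561.6 + 4·576 = 2866 kN → 2150 kN.
Block shear: A_gv = 9900, A_nv = 6750, A_nt = 850 mm²; R_n = min(0.6F_uA_nv, 0.6F_yA_gv) + U_bs·F_u·A_nt = 1825 kN → 1370 kN.
Bolt shear governs: 986 kN.

986 kN (bolt shear governs)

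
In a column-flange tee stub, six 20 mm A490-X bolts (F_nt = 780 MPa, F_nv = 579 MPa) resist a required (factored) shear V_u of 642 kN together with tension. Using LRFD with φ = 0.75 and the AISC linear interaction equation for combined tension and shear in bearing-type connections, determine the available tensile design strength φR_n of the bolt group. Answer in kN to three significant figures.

569 kN

A_b = π·20²/4 = 314.2 mm²; f_rv = 642 × 1000 / (6 × 314.2) = 340.6 MPa.
F'_nt = 1.3 F_nt − (F_nt / φF_nv) f_rv = 1.3·780 − (780/(0.75·579))·340.6 = 402.2 MPa, capped at F_nt → F'_nt = 402.2 MPa.
R_n = F'_nt · A_b · n = 402.2 × 314.2 × 6 / 1000 = 758.2 kN.
Design strength φR_n = 0.75 × 758.2 = 569 kN.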